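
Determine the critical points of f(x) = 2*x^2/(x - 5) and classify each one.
f'(x) = 2*x*(x - 10)/(x^2 - 10*x + 25)

Solve f'(x) = 0:
  f'(x) = 2*x*(x - 10)/(x - 5)^2; the denominator is positive wherever f is defined, so f'(x) = 0 ⇔ 2*x^2 - 20*x = 0.
  Factor: 2*x^2 - 20*x = 2*x*(x - 10) = 0.
  ⇒ x = 0, 10

f''(x) = 100/(x^3 - 15*x^2 + 75*x - 125)
Second-derivative test at each critical point:
  f''(0) = -4/5 < 0 → local maximum
  f''(10) = 4/5 > 0 → local minimum

Critical points: x = 0 (local maximum); x = 10 (local minimum)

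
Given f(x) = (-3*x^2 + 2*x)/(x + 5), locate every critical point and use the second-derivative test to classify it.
f'(x) = (-3*x^2 - 30*x + 10)/(x^2 + 10*x + 25)

Solve f'(x) = 0:
  f'(x) = -(3*x^2 + 30*x - 10)/(x + 5)^2; the denominator is positive wherever f is defined, so f'(x) = 0 ⇔ -3*x^2 - 30*x + 10 = 0.
  3*x^2 + 30*x - 10 = 0 has no rational roots; quadratic formula: x = (-30 ± √1020)/6.
  ⇒ x = -sqrt(255)/3 - 5 ≈ -10.3229, -5 + sqrt(255)/3 ≈ 0.3229

f''(x) = -170/(x^3 + 15*x^2 + 75*x + 125)
Second-derivative test at each critical point:
  f''(-10.3229) = 1.1272 > 0 → local minimum
  f''(0.3229) = -1.1272 < 0 → local maximum

Critical points: x = -sqrt(255)/3 - 5 ≈ -10.3229 (local minimum); x = -5 + sqrt(255)/3 ≈ 0.3229 (local maximum)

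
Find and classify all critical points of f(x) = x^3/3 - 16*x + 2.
f'(x) = x^2 - 16

Solve f'(x) = 0:
  Factor: x^2 - 16 = (x - 4)*(x + 4) = 0.
  ⇒ x = -4, 4

f''(x) = 2*x
Second-derivative test at each critical point:
  f''(-4) = -8 < 0 → local maximum
  f''(4) = 8 > 0 → local minimum

Critical points: x = -4 (local maximum); x = 4 (local minimum)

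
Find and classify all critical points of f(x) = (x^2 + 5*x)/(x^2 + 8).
f'(x) = (-5*x^2 + 16*x + 40)/(x^4 + 16*x^2 + 64)

Solve f'(x) = 0:
  f'(x) = -(5*x^2 - 16*x - 40)/(x^2 + 8)^2; the denominator is positive wherever f is defined, so f'(x) = 0 ⇔ -5*x^2 + 16*x + 40 = 0.
  5*x^2 - 16*x - 40 = 0 has no rational roots; quadratic formula: x = (16 ± √1056)/10.
  ⇒ x = 8/5 - 2*sqrt(66)/5 ≈ -1.6496, 8/5 + 2*sqrt(66)/5 ≈ 4.8496

f''(x) = 2*(5*x^3 - 24*x^2 - 120*x + 64)/(x^6 + 24*x^4 + 192*x^2 + 512)
Second-derivative test at each critical point:
  f''(-1.6496) = 0.2827 > 0 → local minimum
  f''(4.8496) = -0.0327 < 0 → local maximum

Critical points: x = 8/5 - 2*sqrt(66)/5 ≈ -1.6496 (local minimum); x = 8/5 + 2*sqrt(66)/5 ≈ 4.8496 (local maximum)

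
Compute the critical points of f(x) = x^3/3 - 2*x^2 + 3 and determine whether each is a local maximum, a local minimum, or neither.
f'(x) = x*(x - 4)

Solve f'(x) = 0:
  Factor: x^2 - 4*x = x*(x - 4) = 0.
  ⇒ x = 0, 4

f''(x) = 2*x - 4
Second-derivative test at each critical point:
  f''(0) = -4 < 0 → local maximum
  f''(4) = 4 > 0 → local minimum

Critical points: x = 0 (local maximum); x = 4 (local minimum)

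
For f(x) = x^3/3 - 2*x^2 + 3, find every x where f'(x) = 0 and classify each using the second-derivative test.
f'(x) = x*(x - 4)

Solve f'(x) = 0:
  Factor: x^2 - 4*x = x*(x - 4) = 0.
  ⇒ x = 0, 4

f''(x) = 2*x - 4
Second-derivative test at each critical point:
  f''(0) = -4 < 0 → local maximum
  f''(4) = 4 > 0 → local minimum

Critical points: x = 0 (local maximum); x = 4 (local minimum)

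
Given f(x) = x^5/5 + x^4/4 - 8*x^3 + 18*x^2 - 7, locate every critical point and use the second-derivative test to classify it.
f'(x) = x*(x^3 + x^2 - 24*x + 36)

Solve f'(x) = 0:
  Factor: x^4 + x^3 - 24*x^2 + 36*x = x*(x - 3)*(x - 2)*(x + 6) = 0.
  ⇒ x = -6, 0, 2, 3

f''(x) = 4*x^3 + 3*x^2 - 48*x + 36
Second-derivative test at each critical point:
  f''(-6) = -432 < 0 → local maximum
  f''(0) = 36 > 0 → local minimum
  f''(2) = -16 < 0 → local maximum
  f''(3) = 27 > 0 → local minimum

Critical points: x = -6 (local maximum); x = 0 (local minimum); x = 2 (local maximum); x = 3 (local minimum)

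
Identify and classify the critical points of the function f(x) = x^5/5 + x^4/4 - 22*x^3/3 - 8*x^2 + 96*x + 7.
f'(x) = x^4 + x^3 - 22*x^2 - 16*x + 96

Solve f'(x) = 0:
  Factor: x^4 + x^3 - 22*x^2 - 16*x + 96 = (x - 4)*(x - 2)*(x + 3)*(x + 4) = 0.
  ⇒ x = -4, -3, 2, 4

f''(x) = 4*x^3 + 3*x^2 - 44*x - 16
Second-derivative test at each critical point:
  f''(-4) = -48 < 0 → local maximum
  f''(-3) = 35 > 0 → local minimum
  f''(2) = -60 < 0 → local maximum
  f''(4) = 112 > 0 → local minimum

Critical points: x = -4 (local maximum); x = -3 (local minimum); x = 2 (local maximum); x = 4 (local minimum)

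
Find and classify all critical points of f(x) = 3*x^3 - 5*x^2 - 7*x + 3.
f'(x) = 9*x^2 - 10*x - 7

Solve f'(x) = 0:
  9*x^2 - 10*x - 7 = 0 has no rational roots; quadratic formula: x = (10 ± √352)/18.
  ⇒ x = 5/9 - 2*sqrt(22)/9 ≈ -0.4868, 5/9 + 2*sqrt(22)/9 ≈ 1.5979

f''(x) = 18*x - 10
Second-derivative test at each critical point:
  f''(-0.4868) = -18.7617 < 0 → local maximum
  f''(1.5979) = 18.7617 > 0 → local minimum

Critical points: x = 5/9 - 2*sqrt(22)/9 ≈ -0.4868 (local maximum); x = 5/9 + 2*sqrt(22)/9 ≈ 1.5979 (local minimum)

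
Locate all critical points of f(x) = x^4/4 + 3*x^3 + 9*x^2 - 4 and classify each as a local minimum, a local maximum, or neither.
f'(x) = x*(x^2 + 9*x + 18)

Solve f'(x) = 0:
  Factor: x^3 + 9*x^2 + 18*x = x*(x + 3)*(x + 6) = 0.
  ⇒ x = -6, -3, 0

f''(x) = 3*x^2 + 18*x + 18
Second-derivative test at each critical point:
  f''(-6) = 18 > 0 → local minimum
  f''(-3) = -9 < 0 → local maximum
  f''(0) = 18 > 0 → local minimum

Critical points: x = -6 (local minimum); x = -3 (local maximum); x = 0 (local minimum)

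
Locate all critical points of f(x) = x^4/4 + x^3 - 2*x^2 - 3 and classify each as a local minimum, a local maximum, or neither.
f'(x) = x*(x^2 + 3*x - 4)

Solve f'(x) = 0:
  Factor: x^3 + 3*x^2 - 4*x = x*(x - 1)*(x + 4) = 0.
  ⇒ x = -4, 0, 1

f''(x) = 3*x^2 + 6*x - 4
Second-derivative test at each critical point:
  f''(-4) = 20 > 0 → local minimum
  f''(0) = -4 < 0 → local maximum
  f''(1) = 5 > 0 → local minimum

Critical points: x = -4 (local minimum); x = 0 (local maximum); x = 1 (local minimum)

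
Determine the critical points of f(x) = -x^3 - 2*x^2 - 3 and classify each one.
f'(x) = x*(-3*x - 4)

Solve f'(x) = 0:
  Factor: -3*x^2 - 4*x = -x*(3*x + 4) = 0.
  ⇒ x = -4/3, 0

f''(x) = -6*x - 4
Second-derivative test at each critical point:
  f''(-4/3) = 4 > 0 → local minimum
  f''(0) = -4 < 0 → local maximum

Critical points: x = -4/3 (local minimum); x = 0 (local maximum)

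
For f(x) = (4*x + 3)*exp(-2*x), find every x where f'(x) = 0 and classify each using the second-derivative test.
f'(x) = 2*(-4*x - 1)*exp(-2*x)

Solve f'(x) = 0:
  f'(x) = (-8*x - 2)·exp(-2*x) and exp(-2*x) > 0 for every x, so f'(x) = 0 ⇔ -8*x - 2 = 0.
  Factor: -8*x - 2 = -2*(4*x + 1) = 0.
  ⇒ x = -1/4

f''(x) = 4*(4*x - 1)*exp(-2*x)
Second-derivative test at each critical point:
  f''(-1/4) = -13.1898 < 0 → local maximum

Critical points: x = -1/4 (local maximum)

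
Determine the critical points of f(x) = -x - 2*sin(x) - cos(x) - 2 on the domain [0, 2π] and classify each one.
f'(x) = sin(x) - 2*cos(x) - 1

Solve f'(x) = 0 on [0, 2π]:
  f'(x) = 0 ⇔ sin(x) - 2*cos(x) = 1. Write the left side as R·cos(x + φ) with R = √((-2)² + (-1)²) = sqrt(5), cos φ = -2*sqrt(5)/5, sin φ = -sqrt(5)/5; then cos(x + φ) = sqrt(5)/5. Solve for x and keep the solutions lying in [0, 2π].
  ⇒ x = pi/2 ≈ 1.5708, atan(3/4) + pi ≈ 3.7851

f''(x) = 2*sin(x) + cos(x)
Second-derivative test at each critical point:
  f''(1.5708) = 2 > 0 → local minimum
  f''(3.7851) = -2 < 0 → local maximum

Critical points: x = pi/2 ≈ 1.5708 (local minimum); x = atan(3/4) + pi ≈ 3.7851 (local maximum)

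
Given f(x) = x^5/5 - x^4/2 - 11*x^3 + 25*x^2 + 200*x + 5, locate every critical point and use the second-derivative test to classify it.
f'(x) = x^4 - 2*x^3 - 33*x^2 + 50*x + 200

Solve f'(x) = 0:
  Factor: x^4 - 2*x^3 - 33*x^2 + 50*x + 200 = (x - 5)*(x - 4)*(x + 2)*(x + 5) = 0.
  ⇒ x = -5, -2, 4, 5

f''(x) = 4*x^3 - 6*x^2 - 66*x + 50
Second-derivative test at each critical point:
  f''(-5) = -270 < 0 → local maximum
  f''(-2) = 126 > 0 → local minimum
  f''(4) = -54 < 0 → local maximum
  f''(5) = 70 > 0 → local minimum

Critical points: x = -5 (local maximum); x = -2 (local minimum); x = 4 (local maximum); x = 5 (local minimum)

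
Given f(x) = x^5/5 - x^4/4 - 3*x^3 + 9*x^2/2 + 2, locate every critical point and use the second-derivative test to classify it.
f'(x) = x*(x^3 - x^2 - 9*x + 9)

Solve f'(x) = 0:
  Factor: x^4 - x^3 - 9*x^2 + 9*x = x*(x - 3)*(x - 1)*(x + 3) = 0.
  ⇒ x = -3, 0, 1, 3

f''(x) = 4*x^3 - 3*x^2 - 18*x + 9
Second-derivative test at each critical point:
  f''(-3) = -72 < 0 → local maximum
  f''(0) = 9 > 0 → local minimum
  f''(1) = -8 < 0 → local maximum
  f''(3) = 36 > 0 → local minimum

Critical points: x = -3 (local maximum); x = 0 (local minimum); x = 1 (local maximum); x = 3 (local minimum)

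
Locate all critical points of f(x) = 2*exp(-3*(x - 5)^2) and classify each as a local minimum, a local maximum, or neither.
f'(x) = 12*(5 - x)*exp(-3*(x - 5)^2)

Solve f'(x) = 0:
  f'(x) = (60 - 12*x)·exp(-3*(x - 5)^2) and exp(-3*(x - 5)^2) > 0 for every x, so f'(x) = 0 ⇔ 60 - 12*x = 0.
  Factor: 60 - 12*x = -12*(x - 5) = 0.
  ⇒ x = 5

f''(x) = 12*(6*(x - 5)^2 - 1)*exp(-3*(x - 5)^2)
Second-derivative test at each critical point:
  f''(5) = -12 < 0 → local maximum

Critical points: x = 5 (local maximum)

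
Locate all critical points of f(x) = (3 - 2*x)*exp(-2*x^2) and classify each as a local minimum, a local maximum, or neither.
f'(x) = 2*(2*x*(2*x - 3) - 1)*exp(-2*x^2)

Solve f'(x) = 0:
  f'(x) = (8*x^2 - 12*x - 2)·exp(-2*x^2) and exp(-2*x^2) > 0 for every x, so f'(x) = 0 ⇔ 8*x^2 - 12*x - 2 = 0.
  Factor: 8*x^2 - 12*x - 2 = 2*(4*x^2 - 6*x - 1); 4*x^2 - 6*x - 1 = 0 has no rational roots; quadratic formula: x = (6 ± √52)/8.
  ⇒ x = 3/4 - sqrt(13)/4 ≈ -0.1514, 3/4 + sqrt(13)/4 ≈ 1.6514

f''(x) = 4*(4*x^2*(3 - 2*x) + 6*x - 3)*exp(-2*x^2)
Second-derivative test at each critical point:
  f''(-0.1514) = -13.7761 < 0 → local maximum
  f''(1.6514) = 0.0617 > 0 → local minimum

Critical points: x = 3/4 - sqrt(13)/4 ≈ -0.1514 (local maximum); x = 3/4 + sqrt(13)/4 ≈ 1.6514 (local minimum)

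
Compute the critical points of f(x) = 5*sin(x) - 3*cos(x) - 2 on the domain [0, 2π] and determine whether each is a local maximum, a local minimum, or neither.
f'(x) = 3*sin(x) + 5*cos(x)

Solve f'(x) = 0 on [0, 2π]:
  f'(x) = 0 ⇔ 5*cos(x) = -3*sin(x) ⇔ tan(x) = -5/3, i.e. x = arctan(-5/3) + nπ; keep the solutions lying in [0, 2π].
  ⇒ x = pi - atan(5/3) ≈ 2.1112, -atan(5/3) + 2*pi ≈ 5.2528

f''(x) = -5*sin(x) + 3*cos(x)
Second-derivative test at each critical point:
  f''(2.1112) = -5.8310 < 0 → local maximum
  f''(5.2528) = 5.8310 > 0 → local minimum

Critical points: x = pi - atan(5/3) ≈ 2.1112 (local maximum); x = -atan(5/3) + 2*pi ≈ 5.2528 (local minimum)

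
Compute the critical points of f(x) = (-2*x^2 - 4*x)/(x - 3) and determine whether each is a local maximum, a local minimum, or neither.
f'(x) = 2*(-x^2 + 6*x + 6)/(x^2 - 6*x + 9)

Solve f'(x) = 0:
  f'(x) = -2*(x^2 - 6*x - 6)/(x - 3)^2; the denominator is positive wherever f is defined, so f'(x) = 0 ⇔ -2*x^2 + 12*x + 12 = 0.
  Factor: -2*x^2 + 12*x + 12 = -2*(x^2 - 6*x - 6); x^2 - 6*x - 6 = 0 has no rational roots; quadratic formula: x = (6 ± √60)/2.
  ⇒ x = 3 - sqrt(15) ≈ -0.8730, 3 + sqrt(15) ≈ 6.8730

f''(x) = -60/(x^3 - 9*x^2 + 27*x - 27)
Second-derivative test at each critical point:
  f''(-0.8730) = 1.0328 > 0 → local minimum
  f''(6.8730) = -1.0328 < 0 → local maximum

Critical points: x = 3 - sqrt(15) ≈ -0.8730 (local minimum); x = 3 + sqrt(15) ≈ 6.8730 (local maximum)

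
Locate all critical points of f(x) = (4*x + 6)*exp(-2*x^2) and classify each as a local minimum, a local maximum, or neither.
f'(x) = 4*(-2*x*(2*x + 3) + 1)*exp(-2*x^2)

Solve f'(x) = 0:
  f'(x) = (-16*x^2 - 24*x + 4)·exp(-2*x^2) and exp(-2*x^2) > 0 for every x, so f'(x) = 0 ⇔ -16*x^2 - 24*x + 4 = 0.
  Factor: -16*x^2 - 24*x + 4 = -4*(4*x^2 + 6*x - 1); 4*x^2 + 6*x - 1 = 0 has no rational roots; quadratic formula: x = (-6 ± √52)/8.
  ⇒ x = -sqrt(13)/4 - 3/4 ≈ -1.6514, -3/4 + sqrt(13)/4 ≈ 0.1514

f''(x) = 8*(4*x^2*(2*x + 3) - 6*x - 3)*exp(-2*x^2)
Second-derivative test at each critical point:
  f''(-1.6514) = 0.1234 > 0 → local minimum
  f''(0.1514) = -27.5521 < 0 → local maximum

Critical points: x = -sqrt(13)/4 - 3/4 ≈ -1.6514 (local minimum); x = -3/4 + sqrt(13)/4 ≈ 0.1514 (local maximum)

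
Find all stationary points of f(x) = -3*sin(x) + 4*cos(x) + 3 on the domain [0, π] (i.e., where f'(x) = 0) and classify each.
f'(x) = -4*sin(x) - 3*cos(x)

Solve f'(x) = 0 on [0, π]:
  f'(x) = 0 ⇔ -3*cos(x) = 4*sin(x) ⇔ tan(x) = -3/4, i.e. x = arctan(-3/4) + nπ; keep the solutions lying in [0, π].
  ⇒ x = pi - atan(3/4) ≈ 2.4981

f''(x) = 3*sin(x) - 4*cos(x)
Second-derivative test at each critical point:
  f''(2.4981) = 5 > 0 → local minimum

Critical points: x = pi - atan(3/4) ≈ 2.4981 (local minimum)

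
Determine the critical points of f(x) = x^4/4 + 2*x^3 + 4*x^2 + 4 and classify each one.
f'(x) = x*(x^2 + 6*x + 8)

Solve f'(x) = 0:
  Factor: x^3 + 6*x^2 + 8*x = x*(x + 2)*(x + 4) = 0.
  ⇒ x = -4, -2, 0

f''(x) = 3*x^2 + 12*x + 8
Second-derivative test at each critical point:
  f''(-4) = 8 > 0 → local minimum
  f''(-2) = -4 < 0 → local maximum
  f''(0) = 8 > 0 → local minimum

Critical points: x = -4 (local minimum); x = -2 (local maximum); x = 0 (local minimum)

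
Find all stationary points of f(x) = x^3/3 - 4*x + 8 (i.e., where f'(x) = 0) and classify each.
f'(x) = x^2 - 4

Solve f'(x) = 0:
  Factor: x^2 - 4 = (x - 2)*(x + 2) = 0.
  ⇒ x = -2, 2

f''(x) = 2*x
Second-derivative test at each critical point:
  f''(-2) = -4 < 0 → local maximum
  f''(2) = 4 > 0 → local minimum

Critical points: x = -2 (local maximum); x = 2 (local minimum)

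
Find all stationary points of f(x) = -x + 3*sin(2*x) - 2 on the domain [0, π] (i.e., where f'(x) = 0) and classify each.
f'(x) = 6*cos(2*x) - 1

Solve f'(x) = 0 on [0, π]:
  f'(x) = 0 ⇔ cos(2*x) = 1/6, i.e. 2*x = ±arccos(1/6) + 2nπ; keep the solutions lying in [0, π].
  ⇒ x = acos(1/6)/2 ≈ 0.7017, pi - acos(1/6)/2 ≈ 2.4399

f''(x) = -12*sin(2*x)
Second-derivative test at each critical point:
  f''(0.7017) = -11.8322 < 0 → local maximum
  f''(2.4399) = 11.8322 > 0 → local minimum

Critical points: x = acos(1/6)/2 ≈ 0.7017 (local maximum); x = pi - acos(1/6)/2 ≈ 2.4399 (local minimum)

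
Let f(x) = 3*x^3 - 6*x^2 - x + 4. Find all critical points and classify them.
f'(x) = 9*x^2 - 12*x - 1

Solve f'(x) = 0:
  9*x^2 - 12*x - 1 = 0 has no rational roots; quadratic formula: x = (12 ± √180)/18.
  ⇒ x = 2/3 - sqrt(5)/3 ≈ -0.0787, 2/3 + sqrt(5)/3 ≈ 1.4120

f''(x) = 18*x - 12
Second-derivative test at each critical point:
  f''(-0.0787) = -13.4164 < 0 → local maximum
  f''(1.4120) = 13.4164 > 0 → local minimum

Critical points: x = 2/3 - sqrt(5)/3 ≈ -0.0787 (local maximum); x = 2/3 + sqrt(5)/3 ≈ 1.4120 (local minimum)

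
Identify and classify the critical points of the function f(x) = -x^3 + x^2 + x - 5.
f'(x) = -3*x^2 + 2*x + 1

Solve f'(x) = 0:
  Factor: -3*x^2 + 2*x + 1 = -(x - 1)*(3*x + 1) = 0.
  ⇒ x = -1/3, 1

f''(x) = 2 - 6*x
Second-derivative test at each critical point:
  f''(-1/3) = 4 > 0 → local minimum
  f''(1) = -4 < 0 → local maximum

Critical points: x = -1/3 (local minimum); x = 1 (local maximum)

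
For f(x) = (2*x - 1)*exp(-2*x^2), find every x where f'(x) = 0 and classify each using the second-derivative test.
f'(x) = 2*(-2*x*(2*x - 1) + 1)*exp(-2*x^2)

Solve f'(x) = 0:
  f'(x) = (-8*x^2 + 4*x + 2)·exp(-2*x^2) and exp(-2*x^2) > 0 for every x, so f'(x) = 0 ⇔ -8*x^2 + 4*x + 2 = 0.
  Factor: -8*x^2 + 4*x + 2 = -2*(4*x^2 - 2*x - 1); 4*x^2 - 2*x - 1 = 0 has no rational roots; quadratic formula: x = (2 ± √20)/8.
  ⇒ x = 1/4 - sqrt(5)/4 ≈ -0.3090, 1/4 + sqrt(5)/4 ≈ 0.8090

f''(x) = 4*(4*x^2*(2*x - 1) - 6*x + 1)*exp(-2*x^2)
Second-derivative test at each critical point:
  f''(-0.3090) = 7.3893 > 0 → local minimum
  f''(0.8090) = -2.4157 < 0 → local maximum

Critical points: x = 1/4 - sqrt(5)/4 ≈ -0.3090 (local minimum); x = 1/4 + sqrt(5)/4 ≈ 0.8090 (local maximum)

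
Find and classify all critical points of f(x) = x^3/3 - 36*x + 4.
f'(x) = x^2 - 36

Solve f'(x) = 0:
  Factor: x^2 - 36 = (x - 6)*(x + 6) = 0.
  ⇒ x = -6, 6

f''(x) = 2*x
Second-derivative test at each critical point:
  f''(-6) = -12 < 0 → local maximum
  f''(6) = 12 > 0 → local minimum

Critical points: x = -6 (local maximum); x = 6 (local minimum)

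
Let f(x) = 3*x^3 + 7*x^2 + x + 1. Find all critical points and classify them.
f'(x) = 9*x^2 + 14*x + 1

Solve f'(x) = 0:
  9*x^2 + 14*x + 1 = 0 has no rational roots; quadratic formula: x = (-14 ± √160)/18.
  ⇒ x = -7/9 - 2*sqrt(10)/9 ≈ -1.4805, -7/9 + 2*sqrt(10)/9 ≈ -0.0750

f''(x) = 18*x + 14
Second-derivative test at each critical point:
  f''(-1.4805) = -12.6491 < 0 → local maximum
  f''(-0.0750) = 12.6491 > 0 → local minimum

Critical points: x = -7/9 - 2*sqrt(10)/9 ≈ -1.4805 (local maximum); x = -7/9 + 2*sqrt(10)/9 ≈ -0.0750 (local minimum)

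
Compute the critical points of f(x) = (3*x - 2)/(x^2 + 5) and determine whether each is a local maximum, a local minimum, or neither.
f'(x) = (-3*x^2 + 4*x + 15)/(x^4 + 10*x^2 + 25)

Solve f'(x) = 0:
  f'(x) = -(x - 3)*(3*x + 5)/(x^2 + 5)^2; the denominator is positive wherever f is defined, so f'(x) = 0 ⇔ -3*x^2 + 4*x + 15 = 0.
  Factor: -3*x^2 + 4*x + 15 = -(x - 3)*(3*x + 5) = 0.
  ⇒ x = -5/3, 3

f''(x) = 2*(4*x^2*(3*x - 2) + (2 - 9*x)*(x^2 + 5))/(x^2 + 5)^3
Second-derivative test at each critical point:
  f''(-5/3) = 81/350 > 0 → local minimum
  f''(3) = -1/14 < 0 → local maximum

Critical points: x = -5/3 (local minimum); x = 3 (local maximum)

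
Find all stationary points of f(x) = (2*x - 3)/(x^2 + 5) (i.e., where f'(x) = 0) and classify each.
f'(x) = 2*(-x^2 + 3*x + 5)/(x^4 + 10*x^2 + 25)

Solve f'(x) = 0:
  f'(x) = -2*(x^2 - 3*x - 5)/(x^2 + 5)^2; the denominator is positive wherever f is defined, so f'(x) = 0 ⇔ -2*x^2 + 6*x + 10 = 0.
  Factor: -2*x^2 + 6*x + 10 = -2*(x^2 - 3*x - 5); x^2 - 3*x - 5 = 0 has no rational roots; quadratic formula: x = (3 ± √29)/2.
  ⇒ x = 3/2 - sqrt(29)/2 ≈ -1.1926, 3/2 + sqrt(29)/2 ≈ 4.1926

f''(x) = 2*(4*x^2*(2*x - 3) + 3*(1 - 2*x)*(x^2 + 5))/(x^2 + 5)^3
Second-derivative test at each critical point:
  f''(-1.1926) = 0.2611 > 0 → local minimum
  f''(4.1926) = -0.0211 < 0 → local maximum

Critical points: x = 3/2 - sqrt(29)/2 ≈ -1.1926 (local minimum); x = 3/2 + sqrt(29)/2 ≈ 4.1926 (local maximum)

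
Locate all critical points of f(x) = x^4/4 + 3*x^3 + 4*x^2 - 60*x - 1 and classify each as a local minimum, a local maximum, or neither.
f'(x) = x^3 + 9*x^2 + 8*x - 60

Solve f'(x) = 0:
  Factor: x^3 + 9*x^2 + 8*x - 60 = (x - 2)*(x + 5)*(x + 6) = 0.
  ⇒ x = -6, -5, 2

f''(x) = 3*x^2 + 18*x + 8
Second-derivative test at each critical point:
  f''(-6) = 8 > 0 → local minimum
  f''(-5) = -7 < 0 → local maximum
  f''(2) = 56 > 0 → local minimum

Critical points: x = -6 (local minimum); x = -5 (local maximum); x = 2 (local minimum)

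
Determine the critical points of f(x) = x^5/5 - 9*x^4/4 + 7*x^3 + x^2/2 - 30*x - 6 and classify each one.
f'(x) = x^4 - 9*x^3 + 21*x^2 + x - 30

Solve f'(x) = 0:
  Factor: x^4 - 9*x^3 + 21*x^2 + x - 30 = (x - 5)*(x - 3)*(x - 2)*(x + 1) = 0.
  ⇒ x = -1, 2, 3, 5

f''(x) = 4*x^3 - 27*x^2 + 42*x + 1
Second-derivative test at each critical point:
  f''(-1) = -72 < 0 → local maximum
  f''(2) = 9 > 0 → local minimum
  f''(3) = -8 < 0 → local maximum
  f''(5) = 36 > 0 → local minimum

Critical points: x = -1 (local maximum); x = 2 (local minimum); x = 3 (local maximum); x = 5 (local minimum)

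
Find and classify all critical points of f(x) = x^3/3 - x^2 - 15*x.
f'(x) = x^2 - 2*x - 15

Solve f'(x) = 0:
  Factor: x^2 - 2*x - 15 = (x - 5)*(x + 3) = 0.
  ⇒ x = -3, 5

f''(x) = 2*x - 2
Second-derivative test at each critical point:
  f''(-3) = -8 < 0 → local maximum
  f''(5) = 8 > 0 → local minimum

Critical points: x = -3 (local maximum); x = 5 (local minimum)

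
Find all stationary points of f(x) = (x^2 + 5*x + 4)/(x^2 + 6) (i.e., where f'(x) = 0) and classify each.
f'(x) = (-5*x^2 + 4*x + 30)/(x^4 + 12*x^2 + 36)

Solve f'(x) = 0:
  f'(x) = -(5*x^2 - 4*x - 30)/(x^2 + 6)^2; the denominator is positive wherever f is defined, so f'(x) = 0 ⇔ -5*x^2 + 4*x + 30 = 0.
  5*x^2 - 4*x - 30 = 0 has no rational roots; quadratic formula: x = (4 ± √616)/10.
  ⇒ x = 2/5 - sqrt(154)/5 ≈ -2.0819, 2/5 + sqrt(154)/5 ≈ 2.8819

f''(x) = 2*(5*x^3 - 6*x^2 - 90*x + 12)/(x^6 + 18*x^4 + 108*x^2 + 216)
Second-derivative test at each critical point:
  f''(-2.0819) = 0.2324 > 0 → local minimum
  f''(2.8819) = -0.1213 < 0 → local maximum

Critical points: x = 2/5 - sqrt(154)/5 ≈ -2.0819 (local minimum); x = 2/5 + sqrt(154)/5 ≈ 2.8819 (local maximum)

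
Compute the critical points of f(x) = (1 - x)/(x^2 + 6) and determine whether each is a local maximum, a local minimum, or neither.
f'(x) = (-x^2 + 2*x*(x - 1) - 6)/(x^2 + 6)^2

Solve f'(x) = 0:
  f'(x) = (x^2 - 2*x - 6)/(x^2 + 6)^2; the denominator is positive wherever f is defined, so f'(x) = 0 ⇔ x^2 - 2*x - 6 = 0.
  x^2 - 2*x - 6 = 0 has no rational roots; quadratic formula: x = (2 ± √28)/2.
  ⇒ x = 1 - sqrt(7) ≈ -1.6458, 1 + sqrt(7) ≈ 3.6458

f''(x) = 2*(4*x^2*(1 - x) + (3*x - 1)*(x^2 + 6))/(x^2 + 6)^3
Second-derivative test at each critical point:
  f''(-1.6458) = -0.0698 < 0 → local maximum
  f''(3.6458) = 0.0142 > 0 → local minimum

Critical points: x = 1 - sqrt(7) ≈ -1.6458 (local maximum); x = 1 + sqrt(7) ≈ 3.6458 (local minimum)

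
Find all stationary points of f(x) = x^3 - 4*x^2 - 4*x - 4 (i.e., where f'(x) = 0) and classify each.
f'(x) = 3*x^2 - 8*x - 4

Solve f'(x) = 0:
  3*x^2 - 8*x - 4 = 0 has no rational roots; quadratic formula: x = (8 ± √112)/6.
  ⇒ x = 4/3 - 2*sqrt(7)/3 ≈ -0.4305, 4/3 + 2*sqrt(7)/3 ≈ 3.0972

f''(x) = 6*x - 8
Second-derivative test at each critical point:
  f''(-0.4305) = -10.5830 < 0 → local maximum
  f''(3.0972) = 10.5830 > 0 → local minimum

Critical points: x = 4/3 - 2*sqrt(7)/3 ≈ -0.4305 (local maximum); x = 4/3 + 2*sqrt(7)/3 ≈ 3.0972 (local minimum)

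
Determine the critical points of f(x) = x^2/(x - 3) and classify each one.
f'(x) = x*(x - 6)/(x^2 - 6*x + 9)

Solve f'(x) = 0:
  f'(x) = x*(x - 6)/(x - 3)^2; the denominator is positive wherever f is defined, so f'(x) = 0 ⇔ x^2 - 6*x = 0.
  Factor: x^2 - 6*x = x*(x - 6) = 0.
  ⇒ x = 0, 6

f''(x) = 18/(x^3 - 9*x^2 + 27*x - 27)
Second-derivative test at each critical point:
  f''(0) = -2/3 < 0 → local maximum
  f''(6) = 2/3 > 0 → local minimum

Critical points: x = 0 (local maximum); x = 6 (local minimum)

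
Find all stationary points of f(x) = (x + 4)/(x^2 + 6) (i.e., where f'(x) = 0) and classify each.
f'(x) = (x^2 - 2*x*(x + 4) + 6)/(x^2 + 6)^2

Solve f'(x) = 0:
  f'(x) = -(x^2 + 8*x - 6)/(x^2 + 6)^2; the denominator is positive wherever f is defined, so f'(x) = 0 ⇔ -x^2 - 8*x + 6 = 0.
  x^2 + 8*x - 6 = 0 has no rational roots; quadratic formula: x = (-8 ± √88)/2.
  ⇒ x = -sqrt(22) - 4 ≈ -8.6904, -4 + sqrt(22) ≈ 0.6904

f''(x) = 2*(4*x^2*(x + 4) - (3*x + 4)*(x^2 + 6))/(x^2 + 6)^3
Second-derivative test at each critical point:
  f''(-8.6904) = 0.0014 > 0 → local minimum
  f''(0.6904) = -0.2236 < 0 → local maximum

Critical points: x = -sqrt(22) - 4 ≈ -8.6904 (local minimum); x = -4 + sqrt(22) ≈ 0.6904 (local maximum)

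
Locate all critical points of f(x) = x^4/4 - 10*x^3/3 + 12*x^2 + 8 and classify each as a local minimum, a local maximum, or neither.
f'(x) = x*(x^2 - 10*x + 24)

Solve f'(x) = 0:
  Factor: x^3 - 10*x^2 + 24*x = x*(x - 6)*(x - 4) = 0.
  ⇒ x = 0, 4, 6

f''(x) = 3*x^2 - 20*x + 24
Second-derivative test at each critical point:
  f''(0) = 24 > 0 → local minimum
  f''(4) = -8 < 0 → local maximum
  f''(6) = 12 > 0 → local minimum

Critical points: x = 0 (local minimum); x = 4 (local maximum); x = 6 (local minimum)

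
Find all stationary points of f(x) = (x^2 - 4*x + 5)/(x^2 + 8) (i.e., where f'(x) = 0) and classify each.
f'(x) = 2*(2*x^2 + 3*x - 16)/(x^4 + 16*x^2 + 64)

Solve f'(x) = 0:
  f'(x) = 2*(2*x^2 + 3*x - 16)/(x^2 + 8)^2; the denominator is positive wherever f is defined, so f'(x) = 0 ⇔ 4*x^2 + 6*x - 32 = 0.
  Factor: 4*x^2 + 6*x - 32 = 2*(2*x^2 + 3*x - 16); 2*x^2 + 3*x - 16 = 0 has no rational roots; quadratic formula: x = (-3 ± √137)/4.
  ⇒ x = -sqrt(137)/4 - 3/4 ≈ -3.6762, -3/4 + sqrt(137)/4 ≈ 2.1762

f''(x) = 2*(-4*x^3 - 9*x^2 + 96*x + 24)/(x^6 + 24*x^4 + 192*x^2 + 512)
Second-derivative test at each critical point:
  f''(-3.6762) = -0.0506 < 0 → local maximum
  f''(2.1762) = 0.1443 > 0 → local minimum

Critical points: x = -sqrt(137)/4 - 3/4 ≈ -3.6762 (local maximum); x = -3/4 + sqrt(137)/4 ≈ 2.1762 (local minimum)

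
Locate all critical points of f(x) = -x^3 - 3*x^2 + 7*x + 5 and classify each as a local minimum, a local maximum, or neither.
f'(x) = -3*x^2 - 6*x + 7

Solve f'(x) = 0:
  3*x^2 + 6*x - 7 = 0 has no rational roots; quadratic formula: x = (-6 ± √120)/6.
  ⇒ x = -sqrt(30)/3 - 1 ≈ -2.8257, -1 + sqrt(30)/3 ≈ 0.8257

f''(x) = -6*x - 6
Second-derivative test at each critical point:
  f''(-2.8257) = 10.9545 > 0 → local minimum
  f''(0.8257) = -10.9545 < 0 → local maximum

Critical points: x = -sqrt(30)/3 - 1 ≈ -2.8257 (local minimum); x = -1 + sqrt(30)/3 ≈ 0.8257 (local maximum)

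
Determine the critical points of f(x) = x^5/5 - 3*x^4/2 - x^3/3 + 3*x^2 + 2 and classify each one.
f'(x) = x*(x^3 - 6*x^2 - x + 6)

Solve f'(x) = 0:
  Factor: x^4 - 6*x^3 - x^2 + 6*x = x*(x - 6)*(x - 1)*(x + 1) = 0.
  ⇒ x = -1, 0, 1, 6

f''(x) = 4*x^3 - 18*x^2 - 2*x + 6
Second-derivative test at each critical point:
  f''(-1) = -14 < 0 → local maximum
  f''(0) = 6 > 0 → local minimum
  f''(1) = -10 < 0 → local maximum
  f''(6) = 210 > 0 → local minimum

Critical points: x = -1 (local maximum); x = 0 (local minimum); x = 1 (local maximum); x = 6 (local minimum)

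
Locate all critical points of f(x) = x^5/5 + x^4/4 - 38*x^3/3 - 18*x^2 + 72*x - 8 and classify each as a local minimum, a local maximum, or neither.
f'(x) = x^4 + x^3 - 38*x^2 - 36*x + 72

Solve f'(x) = 0:
  Factor: x^4 + x^3 - 38*x^2 - 36*x + 72 = (x - 6)*(x - 1)*(x + 2)*(x + 6) = 0.
  ⇒ x = -6, -2, 1, 6

f''(x) = 4*x^3 + 3*x^2 - 76*x - 36
Second-derivative test at each critical point:
  f''(-6) = -336 < 0 → local maximum
  f''(-2) = 96 > 0 → local minimum
  f''(1) = -105 < 0 → local maximum
  f''(6) = 480 > 0 → local minimum

Critical points: x = -6 (local maximum); x = -2 (local minimum); x = 1 (local maximum); x = 6 (local minimum)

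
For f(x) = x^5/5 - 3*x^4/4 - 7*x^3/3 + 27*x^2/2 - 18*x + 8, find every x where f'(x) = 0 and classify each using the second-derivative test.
f'(x) = x^4 - 3*x^3 - 7*x^2 + 27*x - 18

Solve f'(x) = 0:
  Factor: x^4 - 3*x^3 - 7*x^2 + 27*x - 18 = (x - 3)*(x - 2)*(x - 1)*(x + 3) = 0.
  ⇒ x = -3, 1, 2, 3

f''(x) = 4*x^3 - 9*x^2 - 14*x + 27
Second-derivative test at each critical point:
  f''(-3) = -120 < 0 → local maximum
  f''(1) = 8 > 0 → local minimum
  f''(2) = -5 < 0 → local maximum
  f''(3) = 12 > 0 → local minimum

Critical points: x = -3 (local maximum); x = 1 (local minimum); x = 2 (local maximum); x = 3 (local minimum)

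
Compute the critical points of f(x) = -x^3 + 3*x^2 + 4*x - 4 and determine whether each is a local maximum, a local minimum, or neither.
f'(x) = -3*x^2 + 6*x + 4

Solve f'(x) = 0:
  3*x^2 - 6*x - 4 = 0 has no rational roots; quadratic formula: x = (6 ± √84)/6.
  ⇒ x = 1 - sqrt(21)/3 ≈ -0.5275, 1 + sqrt(21)/3 ≈ 2.5275

f''(x) = 6 - 6*x
Second-derivative test at each critical point:
  f''(-0.5275) = 9.1652 > 0 → local minimum
  f''(2.5275) = -9.1652 < 0 → local maximum

Critical points: x = 1 - sqrt(21)/3 ≈ -0.5275 (local minimum); x = 1 + sqrt(21)/3 ≈ 2.5275 (local maximum)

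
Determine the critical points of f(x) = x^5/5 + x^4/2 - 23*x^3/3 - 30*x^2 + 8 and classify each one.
f'(x) = x*(x^3 + 2*x^2 - 23*x - 60)

Solve f'(x) = 0:
  Factor: x^4 + 2*x^3 - 23*x^2 - 60*x = x*(x - 5)*(x + 3)*(x + 4) = 0.
  ⇒ x = -4, -3, 0, 5

f''(x) = 4*x^3 + 6*x^2 - 46*x - 60
Second-derivative test at each critical point:
  f''(-4) = -36 < 0 → local maximum
  f''(-3) = 24 > 0 → local minimum
  f''(0) = -60 < 0 → local maximum
  f''(5) = 360 > 0 → local minimum

Critical points: x = -4 (local maximum); x = -3 (local minimum); x = 0 (local maximum); x = 5 (local minimum)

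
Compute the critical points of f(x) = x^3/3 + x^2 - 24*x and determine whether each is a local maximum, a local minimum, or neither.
f'(x) = x^2 + 2*x - 24

Solve f'(x) = 0:
  Factor: x^2 + 2*x - 24 = (x - 4)*(x + 6) = 0.
  ⇒ x = -6, 4

f''(x) = 2*x + 2
Second-derivative test at each critical point:
  f''(-6) = -10 < 0 → local maximum
  f''(4) = 10 > 0 → local minimum

Critical points: x = -6 (local maximum); x = 4 (local minimum)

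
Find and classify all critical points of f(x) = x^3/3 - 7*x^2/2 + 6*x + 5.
f'(x) = x^2 - 7*x + 6

Solve f'(x) = 0:
  Factor: x^2 - 7*x + 6 = (x - 6)*(x - 1) = 0.
  ⇒ x = 1, 6

f''(x) = 2*x - 7
Second-derivative test at each critical point:
  f''(1) = -5 < 0 → local maximum
  f''(6) = 5 > 0 → local minimum

Critical points: x = 1 (local maximum); x = 6 (local minimum)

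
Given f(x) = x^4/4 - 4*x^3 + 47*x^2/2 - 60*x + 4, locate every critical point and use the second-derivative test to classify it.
f'(x) = x^3 - 12*x^2 + 47*x - 60

Solve f'(x) = 0:
  Factor: x^3 - 12*x^2 + 47*x - 60 = (x - 5)*(x - 4)*(x - 3) = 0.
  ⇒ x = 3, 4, 5

f''(x) = 3*x^2 - 24*x + 47
Second-derivative test at each critical point:
  f''(3) = 2 > 0 → local minimum
  f''(4) = -1 < 0 → local maximum
  f''(5) = 2 > 0 → local minimum

Critical points: x = 3 (local minimum); x = 4 (local maximum); x = 5 (local minimum)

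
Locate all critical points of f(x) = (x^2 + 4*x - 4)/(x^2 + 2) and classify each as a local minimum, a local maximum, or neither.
f'(x) = 4*(-x^2 + 3*x + 2)/(x^4 + 4*x^2 + 4)

Solve f'(x) = 0:
  f'(x) = -4*(x^2 - 3*x - 2)/(x^2 + 2)^2; the denominator is positive wherever f is defined, so f'(x) = 0 ⇔ -4*x^2 + 12*x + 8 = 0.
  Factor: -4*x^2 + 12*x + 8 = -4*(x^2 - 3*x - 2); x^2 - 3*x - 2 = 0 has no rational roots; quadratic formula: x = (3 ± √17)/2.
  ⇒ x = 3/2 - sqrt(17)/2 ≈ -0.5616, 3/2 + sqrt(17)/2 ≈ 3.5616

f''(x) = 4*(2*x^3 - 9*x^2 - 12*x + 6)/(x^6 + 6*x^4 + 12*x^2 + 8)
Second-derivative test at each critical point:
  f''(-0.5616) = 3.0765 > 0 → local minimum
  f''(3.5616) = -0.0765 < 0 → local maximum

Critical points: x = 3/2 - sqrt(17)/2 ≈ -0.5616 (local minimum); x = 3/2 + sqrt(17)/2 ≈ 3.5616 (local maximum)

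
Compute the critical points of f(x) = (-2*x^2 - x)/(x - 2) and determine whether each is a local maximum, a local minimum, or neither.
f'(x) = 2*(-x^2 + 4*x + 1)/(x^2 - 4*x + 4)

Solve f'(x) = 0:
  f'(x) = -2*(x^2 - 4*x - 1)/(x - 2)^2; the denominator is positive wherever f is defined, so f'(x) = 0 ⇔ -2*x^2 + 8*x + 2 = 0.
  Factor: -2*x^2 + 8*x + 2 = -2*(x^2 - 4*x - 1); x^2 - 4*x - 1 = 0 has no rational roots; quadratic formula: x = (4 ± √20)/2.
  ⇒ x = 2 - sqrt(5) ≈ -0.2361, 2 + sqrt(5) ≈ 4.2361

f''(x) = -20/(x^3 - 6*x^2 + 12*x - 8)
Second-derivative test at each critical point:
  f''(-0.2361) = 1.7889 > 0 → local minimum
  f''(4.2361) = -1.7889 < 0 → local maximum

Critical points: x = 2 - sqrt(5) ≈ -0.2361 (local minimum); x = 2 + sqrt(5) ≈ 4.2361 (local maximum)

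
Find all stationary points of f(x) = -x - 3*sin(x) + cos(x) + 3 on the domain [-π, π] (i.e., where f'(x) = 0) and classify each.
f'(x) = -sin(x) - 3*cos(x) - 1

Solve f'(x) = 0 on [-π, π]:
  f'(x) = 0 ⇔ -sin(x) - 3*cos(x) = 1. Write the left side as R·cos(x + φ) with R = √((-3)² + 1²) = sqrt(10), cos φ = -3*sqrt(10)/10, sin φ = sqrt(10)/10; then cos(x + φ) = sqrt(10)/10. Solve for x and keep the solutions lying in [-π, π].
  ⇒ x = -pi/2 ≈ -1.5708, pi - atan(4/3) ≈ 2.2143

f''(x) = 3*sin(x) - cos(x)
Second-derivative test at each critical point:
  f''(-1.5708) = -3 < 0 → local maximum
  f''(2.2143) = 3 > 0 → local minimum

Critical points: x = -pi/2 ≈ -1.5708 (local maximum); x = pi - atan(4/3) ≈ 2.2143 (local minimum)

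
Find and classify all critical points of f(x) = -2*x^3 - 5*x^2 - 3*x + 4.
f'(x) = -6*x^2 - 10*x - 3

Solve f'(x) = 0:
  6*x^2 + 10*x + 3 = 0 has no rational roots; quadratic formula: x = (-10 ± √28)/12.
  ⇒ x = -5/6 - sqrt(7)/6 ≈ -1.2743, -5/6 + sqrt(7)/6 ≈ -0.3924

f''(x) = -12*x - 10
Second-derivative test at each critical point:
  f''(-1.2743) = 5.2915 > 0 → local minimum
  f''(-0.3924) = -5.2915 < 0 → local maximum

Critical points: x = -5/6 - sqrt(7)/6 ≈ -1.2743 (local minimum); x = -5/6 + sqrt(7)/6 ≈ -0.3924 (local maximum)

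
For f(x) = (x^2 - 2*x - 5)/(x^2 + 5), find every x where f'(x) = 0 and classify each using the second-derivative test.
f'(x) = 2*(x^2 + 10*x - 5)/(x^4 + 10*x^2 + 25)

Solve f'(x) = 0:
  f'(x) = 2*(x^2 + 10*x - 5)/(x^2 + 5)^2; the denominator is positive wherever f is defined, so f'(x) = 0 ⇔ 2*x^2 + 20*x - 10 = 0.
  Factor: 2*x^2 + 20*x - 10 = 2*(x^2 + 10*x - 5); x^2 + 10*x - 5 = 0 has no rational roots; quadratic formula: x = (-10 ± √120)/2.
  ⇒ x = -sqrt(30) - 5 ≈ -10.4772, -5 + sqrt(30) ≈ 0.4772

f''(x) = 4*(-x^3 - 15*x^2 + 15*x + 25)/(x^6 + 15*x^4 + 75*x^2 + 125)
Second-derivative test at each critical point:
  f''(-10.4772) = -0.0017 < 0 → local maximum
  f''(0.4772) = 0.8017 > 0 → local minimum

Critical points: x = -sqrt(30) - 5 ≈ -10.4772 (local maximum); x = -5 + sqrt(30) ≈ 0.4772 (local minimum)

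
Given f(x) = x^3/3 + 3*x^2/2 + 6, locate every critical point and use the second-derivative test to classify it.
f'(x) = x*(x + 3)

Solve f'(x) = 0:
  Factor: x^2 + 3*x = x*(x + 3) = 0.
  ⇒ x = -3, 0

f''(x) = 2*x + 3
Second-derivative test at each critical point:
  f''(-3) = -3 < 0 → local maximum
  f''(0) = 3 > 0 → local minimum

Critical points: x = -3 (local maximum); x = 0 (local minimum)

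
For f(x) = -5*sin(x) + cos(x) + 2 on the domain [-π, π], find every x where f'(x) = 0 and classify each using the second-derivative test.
f'(x) = -sin(x) - 5*cos(x)

Solve f'(x) = 0 on [-π, π]:
  f'(x) = 0 ⇔ -5*cos(x) = sin(x) ⇔ tan(x) = -5, i.e. x = arctan(-5) + nπ; keep the solutions lying in [-π, π].
  ⇒ x = -atan(5) ≈ -1.3734, pi - atan(5) ≈ 1.7682

f''(x) = 5*sin(x) - cos(x)
Second-derivative test at each critical point:
  f''(-1.3734) = -5.0990 < 0 → local maximum
  f''(1.7682) = 5.0990 > 0 → local minimum

Critical points: x = -atan(5) ≈ -1.3734 (local maximum); x = pi - atan(5) ≈ 1.7682 (local minimum)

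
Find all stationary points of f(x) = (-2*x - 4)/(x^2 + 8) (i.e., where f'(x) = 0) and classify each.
f'(x) = 2*(-x^2 + 2*x*(x + 2) - 8)/(x^2 + 8)^2

Solve f'(x) = 0:
  f'(x) = 2*(x^2 + 4*x - 8)/(x^2 + 8)^2; the denominator is positive wherever f is defined, so f'(x) = 0 ⇔ 2*x^2 + 8*x - 16 = 0.
  Factor: 2*x^2 + 8*x - 16 = 2*(x^2 + 4*x - 8); x^2 + 4*x - 8 = 0 has no rational roots; quadratic formula: x = (-4 ± √48)/2.
  ⇒ x = -2*sqrt(3) - 2 ≈ -5.4641, -2 + 2*sqrt(3) ≈ 1.4641

f''(x) = 4*(-4*x^2*(x + 2) + (3*x + 2)*(x^2 + 8))/(x^2 + 8)^3
Second-derivative test at each critical point:
  f''(-5.4641) = -0.0097 < 0 → local maximum
  f''(1.4641) = 0.1347 > 0 → local minimum

Critical points: x = -2*sqrt(3) - 2 ≈ -5.4641 (local maximum); x = -2 + 2*sqrt(3) ≈ 1.4641 (local minimum)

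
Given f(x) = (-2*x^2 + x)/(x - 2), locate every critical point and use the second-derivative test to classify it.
f'(x) = 2*(-x^2 + 4*x - 1)/(x^2 - 4*x + 4)

Solve f'(x) = 0:
  f'(x) = -2*(x^2 - 4*x + 1)/(x - 2)^2; the denominator is positive wherever f is defined, so f'(x) = 0 ⇔ -2*x^2 + 8*x - 2 = 0.
  Factor: -2*x^2 + 8*x - 2 = -2*(x^2 - 4*x + 1); x^2 - 4*x + 1 = 0 has no rational roots; quadratic formula: x = (4 ± √12)/2.
  ⇒ x = 2 - sqrt(3) ≈ 0.2679, sqrt(3) + 2 ≈ 3.7321

f''(x) = -12/(x^3 - 6*x^2 + 12*x - 8)
Second-derivative test at each critical point:
  f''(0.2679) = 2.3094 > 0 → local minimum
  f''(3.7321) = -2.3094 < 0 → local maximum

Critical points: x = 2 - sqrt(3) ≈ 0.2679 (local minimum); x = sqrt(3) + 2 ≈ 3.7321 (local maximum)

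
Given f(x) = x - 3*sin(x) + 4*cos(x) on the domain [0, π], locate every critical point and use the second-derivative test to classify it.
f'(x) = -4*sin(x) - 3*cos(x) + 1

Solve f'(x) = 0 on [0, π]:
  f'(x) = 0 ⇔ -4*sin(x) - 3*cos(x) = -1. Write the left side as R·cos(x + φ) with R = √((-3)² + 4²) = 5, cos φ = -3/5, sin φ = 4/5; then cos(x + φ) = -1/5. Solve for x and keep the solutions lying in [0, π].
  ⇒ x = atan((4 + 6*sqrt(6))/(3 - 8*sqrt(6))) + pi ≈ 2.2967

f''(x) = 3*sin(x) - 4*cos(x)
Second-derivative test at each critical point:
  f''(2.2967) = 4.8990 > 0 → local minimum

Critical points: x = atan((4 + 6*sqrt(6))/(3 - 8*sqrt(6))) + pi ≈ 2.2967 (local minimum)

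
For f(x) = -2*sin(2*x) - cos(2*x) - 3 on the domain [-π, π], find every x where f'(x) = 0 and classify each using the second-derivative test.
f'(x) = 2*sin(2*x) - 4*cos(2*x)

Solve f'(x) = 0 on [-π, π]:
  f'(x) = 0 ⇔ -2*cos(2*x) = -sin(2*x) ⇔ tan(2*x) = 2, i.e. 2*x = arctan(2) + nπ; keep the solutions lying in [-π, π].
  ⇒ x = -pi + atan(2)/2 ≈ -2.5880, -pi/2 + atan(2)/2 ≈ -1.0172, atan(2)/2 ≈ 0.5536, atan(2)/2 + pi/2 ≈ 2.1244

f''(x) = 8*sin(2*x) + 4*cos(2*x)
Second-derivative test at each critical point:
  f''(-2.5880) = 8.9443 > 0 → local minimum
  f''(-1.0172) = -8.9443 < 0 → local maximum
  f''(0.5536) = 8.9443 > 0 → local minimum
  f''(2.1244) = -8.9443 < 0 → local maximum

Critical points: x = -pi + atan(2)/2 ≈ -2.5880 (local minimum); x = -pi/2 + atan(2)/2 ≈ -1.0172 (local maximum); x = atan(2)/2 ≈ 0.5536 (local minimum); x = atan(2)/2 + pi/2 ≈ 2.1244 (local maximum)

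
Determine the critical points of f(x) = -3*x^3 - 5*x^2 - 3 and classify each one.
f'(x) = x*(-9*x - 10)

Solve f'(x) = 0:
  Factor: -9*x^2 - 10*x = -x*(9*x + 10) = 0.
  ⇒ x = -10/9, 0

f''(x) = -18*x - 10
Second-derivative test at each critical point:
  f''(-10/9) = 10 > 0 → local minimum
  f''(0) = -10 < 0 → local maximum

Critical points: x = -10/9 (local minimum); x = 0 (local maximum)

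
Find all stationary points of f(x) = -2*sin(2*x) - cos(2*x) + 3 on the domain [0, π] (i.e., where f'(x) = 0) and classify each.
f'(x) = 2*sin(2*x) - 4*cos(2*x)

Solve f'(x) = 0 on [0, π]:
  f'(x) = 0 ⇔ -2*cos(2*x) = -sin(2*x) ⇔ tan(2*x) = 2, i.e. 2*x = arctan(2) + nπ; keep the solutions lying in [0, π].
  ⇒ x = atan(2)/2 ≈ 0.5536, atan(2)/2 + pi/2 ≈ 2.1244

f''(x) = 8*sin(2*x) + 4*cos(2*x)
Second-derivative test at each critical point:
  f''(0.5536) = 8.9443 > 0 → local minimum
  f''(2.1244) = -8.9443 < 0 → local maximum

Critical points: x = atan(2)/2 ≈ 0.5536 (local minimum); x = atan(2)/2 + pi/2 ≈ 2.1244 (local maximum)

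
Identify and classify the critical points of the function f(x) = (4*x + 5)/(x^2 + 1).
f'(x) = 2*(-2*x^2 - 5*x + 2)/(x^4 + 2*x^2 + 1)

Solve f'(x) = 0:
  f'(x) = -2*(2*x^2 + 5*x - 2)/(x^2 + 1)^2; the denominator is positive wherever f is defined, so f'(x) = 0 ⇔ -4*x^2 - 10*x + 4 = 0.
  Factor: -4*x^2 - 10*x + 4 = -2*(2*x^2 + 5*x - 2); 2*x^2 + 5*x - 2 = 0 has no rational roots; quadratic formula: x = (-5 ± √41)/4.
  ⇒ x = -sqrt(41)/4 - 5/4 ≈ -2.8508, -5/4 + sqrt(41)/4 ≈ 0.3508

f''(x) = 2*(4*x^2*(4*x + 5) - (12*x + 5)*(x^2 + 1))/(x^2 + 1)^3
Second-derivative test at each critical point:
  f''(-2.8508) = 0.1537 > 0 → local minimum
  f''(0.3508) = -10.1537 < 0 → local maximum

Critical points: x = -sqrt(41)/4 - 5/4 ≈ -2.8508 (local minimum); x = -5/4 + sqrt(41)/4 ≈ 0.3508 (local maximum)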